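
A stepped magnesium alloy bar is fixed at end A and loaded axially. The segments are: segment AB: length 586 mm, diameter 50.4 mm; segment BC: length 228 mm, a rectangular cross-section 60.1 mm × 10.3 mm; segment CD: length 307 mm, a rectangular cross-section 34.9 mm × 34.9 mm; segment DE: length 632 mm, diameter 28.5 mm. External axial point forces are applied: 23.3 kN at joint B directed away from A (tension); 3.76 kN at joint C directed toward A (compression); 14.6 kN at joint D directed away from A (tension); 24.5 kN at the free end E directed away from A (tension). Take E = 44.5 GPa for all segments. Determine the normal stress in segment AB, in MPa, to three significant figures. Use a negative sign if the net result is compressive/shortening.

Internal axial forces (sectioning from the free end, tension +): N_DE = 24.5 kN, N_CD = 39.1 kN, N_BC = 35.34 kN, N_AB = 58.64 kN.
A_AB = 1995 mm².
σ_AB = N_AB/A_AB = 58640/1995 = 29.39 MPa.

29.4 MPa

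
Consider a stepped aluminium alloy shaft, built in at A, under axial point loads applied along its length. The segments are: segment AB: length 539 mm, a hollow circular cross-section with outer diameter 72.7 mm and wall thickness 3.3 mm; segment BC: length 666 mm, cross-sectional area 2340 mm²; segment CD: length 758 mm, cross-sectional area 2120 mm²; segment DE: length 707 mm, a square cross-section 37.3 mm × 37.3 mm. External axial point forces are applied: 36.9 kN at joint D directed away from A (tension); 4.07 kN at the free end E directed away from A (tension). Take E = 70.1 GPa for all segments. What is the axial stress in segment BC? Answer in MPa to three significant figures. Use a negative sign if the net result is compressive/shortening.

17.5 MPa

Internal axial forces (sectioning from the free end, tension +): N_DE = 4.07 kN, N_CD = 40.97 kN, N_BC = 40.97 kN, N_AB = 40.97 kN.
σ_BC = N_BC/A_BC = 40970/2340 = 17.51 MPa.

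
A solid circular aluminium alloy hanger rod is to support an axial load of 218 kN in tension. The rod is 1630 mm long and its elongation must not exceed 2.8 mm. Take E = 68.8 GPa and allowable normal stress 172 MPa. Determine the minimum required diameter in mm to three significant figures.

Required area A ≥ P/σ_allow = 218000/172 = 1267 mm².
For a solid circular section, d ≥ √(4A/π) = 40.17 mm.
Elongation limit: A ≥ PL/(Eδ_allow) = 218000·1630/(68800·2.8) = 1845 mm² ⇒ d ≥ 48.46 mm.
The elongation limit governs.

48.5 mm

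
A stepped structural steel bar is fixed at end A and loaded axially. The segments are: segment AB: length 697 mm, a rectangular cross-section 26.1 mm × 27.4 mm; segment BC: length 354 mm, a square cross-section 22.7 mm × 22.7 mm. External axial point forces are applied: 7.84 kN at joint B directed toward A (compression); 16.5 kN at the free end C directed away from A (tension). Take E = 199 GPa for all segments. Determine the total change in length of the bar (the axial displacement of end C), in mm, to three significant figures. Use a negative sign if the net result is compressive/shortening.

Internal axial forces (sectioning from the free end, tension +): N_BC = 16.5 kN, N_AB = 8.66 kN.
A_AB = 715.1 mm².
A_BC = 515.3 mm².
δ_AB = 8660·697/(715.1·199000) = 0.04241 mm
δ_BC = 16500·354/(515.3·199000) = 0.05696 mm
δ = Σδ_i = 0.09938 mm.

0.0994 mm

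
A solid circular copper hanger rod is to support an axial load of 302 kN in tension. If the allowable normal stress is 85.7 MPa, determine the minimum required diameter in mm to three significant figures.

Required area A ≥ P/σ_allow = 302000/85.7 = 3524 mm².
For a solid circular section, d ≥ √(4A/π) = 66.98 mm.

67.0 mm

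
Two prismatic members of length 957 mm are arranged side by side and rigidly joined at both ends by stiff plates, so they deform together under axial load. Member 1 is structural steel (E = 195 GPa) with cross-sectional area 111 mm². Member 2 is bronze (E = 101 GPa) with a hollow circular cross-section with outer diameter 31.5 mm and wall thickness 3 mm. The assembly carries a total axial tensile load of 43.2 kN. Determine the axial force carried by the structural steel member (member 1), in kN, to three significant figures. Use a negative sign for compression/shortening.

19.2 kN

A_2 = 268.6 mm².
Equal strain + equilibrium ⇒ each member carries load in proportion to AE: A₁E₁ = 21640000 N, A₂E₂ = 27130000 N, ΣAE = 48770000 N.
F₁ = P·A₁E₁/ΣAE = 43200·21640000/48770000 = 19170 N.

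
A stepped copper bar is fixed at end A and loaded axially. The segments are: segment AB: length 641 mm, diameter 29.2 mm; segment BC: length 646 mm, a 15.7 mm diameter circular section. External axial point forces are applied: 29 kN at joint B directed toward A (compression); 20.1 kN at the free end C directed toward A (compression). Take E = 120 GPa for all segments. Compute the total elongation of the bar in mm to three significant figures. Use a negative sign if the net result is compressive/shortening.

Internal axial forces (sectioning from the free end, tension +): N_BC = -20.1 kN, N_AB = -49.1 kN.
A_AB = 669.7 mm².
A_BC = 193.6 mm².
δ_AB = -49100·641/(669.7·120000) = -0.3917 mm
δ_BC = -20100·646/(193.6·120000) = -0.5589 mm
δ = Σδ_i = -0.9506 mm.

-0.951 mm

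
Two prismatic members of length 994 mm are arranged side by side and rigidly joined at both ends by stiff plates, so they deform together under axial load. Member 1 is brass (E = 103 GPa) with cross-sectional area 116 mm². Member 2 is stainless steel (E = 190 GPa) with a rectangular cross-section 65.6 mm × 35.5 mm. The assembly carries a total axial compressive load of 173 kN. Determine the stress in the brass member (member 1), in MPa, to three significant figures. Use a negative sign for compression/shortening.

-39.2 MPa

A_2 = 2329 mm².
Equal strain + equilibrium ⇒ each member carries load in proportion to AE: A₁E₁ = 11950000 N, A₂E₂ = 442500000 N, ΣAE = 454400000 N.
σ₁ = P·E₁/ΣAE = -173000·103000/454400000 = -39.21 MPa.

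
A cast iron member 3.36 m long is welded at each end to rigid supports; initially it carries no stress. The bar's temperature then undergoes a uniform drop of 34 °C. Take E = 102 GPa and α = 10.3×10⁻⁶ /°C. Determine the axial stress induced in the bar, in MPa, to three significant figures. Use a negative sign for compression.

35.7 MPa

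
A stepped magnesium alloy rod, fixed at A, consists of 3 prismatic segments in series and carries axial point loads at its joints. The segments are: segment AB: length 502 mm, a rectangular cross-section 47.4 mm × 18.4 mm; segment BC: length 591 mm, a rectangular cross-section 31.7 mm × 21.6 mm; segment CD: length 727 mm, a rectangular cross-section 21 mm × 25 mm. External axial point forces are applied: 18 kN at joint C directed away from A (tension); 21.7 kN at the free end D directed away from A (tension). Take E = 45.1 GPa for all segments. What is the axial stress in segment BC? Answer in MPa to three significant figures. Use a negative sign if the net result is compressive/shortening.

58.0 MPa

Internal axial forces (sectioning from the free end, tension +): N_CD = 21.7 kN, N_BC = 39.7 kN, N_AB = 39.7 kN.
A_BC = 684.7 mm².
σ_BC = N_BC/A_BC = 39700/684.7 = 57.98 MPa.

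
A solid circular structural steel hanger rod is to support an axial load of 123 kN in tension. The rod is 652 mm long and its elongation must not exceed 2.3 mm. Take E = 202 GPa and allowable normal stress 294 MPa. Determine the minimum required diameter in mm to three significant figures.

23.1 mm

Required area A ≥ P/σ_allow = 123000/294 = 418.4 mm².
For a solid circular section, d ≥ √(4A/π) = 23.08 mm.
Elongation limit: A ≥ PL/(Eδ_allow) = 123000·652/(202000·2.3) = 172.6 mm² ⇒ d ≥ 14.82 mm.
The stress limit governs.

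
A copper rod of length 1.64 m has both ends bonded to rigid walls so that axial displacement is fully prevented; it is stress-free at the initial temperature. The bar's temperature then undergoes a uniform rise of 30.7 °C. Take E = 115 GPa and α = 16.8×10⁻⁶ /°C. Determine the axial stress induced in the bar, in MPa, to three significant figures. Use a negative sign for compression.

-59.3 MPa

Free thermal expansion αLΔT = 16.8e-6 · 1640 · 30.7 = 0.8458 mm.
The walls impose strain ε = −(0.8458)/1640 = -5.1576e-04; σ = Eε = 115000 · -5.1576e-04 = -59.31 MPa.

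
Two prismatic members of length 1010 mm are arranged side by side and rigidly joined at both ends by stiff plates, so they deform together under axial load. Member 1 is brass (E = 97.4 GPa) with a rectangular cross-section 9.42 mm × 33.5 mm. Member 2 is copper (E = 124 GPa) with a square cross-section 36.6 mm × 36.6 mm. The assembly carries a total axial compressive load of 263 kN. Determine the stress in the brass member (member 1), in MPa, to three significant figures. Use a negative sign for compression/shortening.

A_1 = 315.6 mm².
A_2 = 1340 mm².
Equal strain + equilibrium ⇒ each member carries load in proportion to AE: A₁E₁ = 30740000 N, A₂E₂ = 166100000 N, ΣAE = 196800000 N.
σ₁ = P·E₁/ΣAE = -263000·97400/196800000 = -130.1 MPa.

-130 MPa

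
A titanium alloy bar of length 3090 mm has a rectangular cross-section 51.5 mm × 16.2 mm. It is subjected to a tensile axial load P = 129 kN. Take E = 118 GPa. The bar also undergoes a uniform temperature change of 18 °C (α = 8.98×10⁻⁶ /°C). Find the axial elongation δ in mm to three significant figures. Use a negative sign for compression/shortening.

4.55 mm

A = 834.3 mm².
δ_mech = NL/(AE) = 129000·3090/(834.3·118000) = 4.049 mm.
δ_thermal = αLΔT = 8.98e-6·3090·18 = 0.4995 mm.
δ = δ_mech + δ_thermal = 4.548 mm.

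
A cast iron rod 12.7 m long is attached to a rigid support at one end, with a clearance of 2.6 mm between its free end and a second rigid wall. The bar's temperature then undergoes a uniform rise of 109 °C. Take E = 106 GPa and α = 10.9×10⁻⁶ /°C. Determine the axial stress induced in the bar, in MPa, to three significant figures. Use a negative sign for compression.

-104 MPa

Free thermal expansion αLΔT = 10.9e-6 · 12700 · 109 = 15.09 mm.
The walls engage after the gap closes; constrained expansion = 15.09 − 2.6 = 12.49 mm.
The walls impose strain ε = −(12.49)/12700 = -9.8338e-04; σ = Eε = 106000 · -9.8338e-04 = -104.2 MPa.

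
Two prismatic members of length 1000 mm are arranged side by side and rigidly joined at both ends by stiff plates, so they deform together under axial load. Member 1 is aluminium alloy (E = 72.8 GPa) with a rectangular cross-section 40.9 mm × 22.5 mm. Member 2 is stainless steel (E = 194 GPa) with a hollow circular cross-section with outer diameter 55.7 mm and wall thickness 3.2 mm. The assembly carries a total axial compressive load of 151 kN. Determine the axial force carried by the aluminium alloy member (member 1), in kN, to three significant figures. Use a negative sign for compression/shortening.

-59.7 kN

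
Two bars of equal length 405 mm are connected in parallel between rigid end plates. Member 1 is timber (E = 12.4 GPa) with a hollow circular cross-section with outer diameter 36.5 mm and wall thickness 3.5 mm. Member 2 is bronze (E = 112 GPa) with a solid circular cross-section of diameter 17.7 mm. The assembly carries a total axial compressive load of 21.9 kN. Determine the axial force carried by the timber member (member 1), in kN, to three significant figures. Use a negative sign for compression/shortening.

A_1 = 362.9 mm².
A_2 = 246.1 mm².
Equal strain + equilibrium ⇒ each member carries load in proportion to AE: A₁E₁ = 4499000 N, A₂E₂ = 27560000 N, ΣAE = 32060000 N.
F₁ = P·A₁E₁/ΣAE = -21900·4499000/32060000 = -3074 N.

-3.07 kN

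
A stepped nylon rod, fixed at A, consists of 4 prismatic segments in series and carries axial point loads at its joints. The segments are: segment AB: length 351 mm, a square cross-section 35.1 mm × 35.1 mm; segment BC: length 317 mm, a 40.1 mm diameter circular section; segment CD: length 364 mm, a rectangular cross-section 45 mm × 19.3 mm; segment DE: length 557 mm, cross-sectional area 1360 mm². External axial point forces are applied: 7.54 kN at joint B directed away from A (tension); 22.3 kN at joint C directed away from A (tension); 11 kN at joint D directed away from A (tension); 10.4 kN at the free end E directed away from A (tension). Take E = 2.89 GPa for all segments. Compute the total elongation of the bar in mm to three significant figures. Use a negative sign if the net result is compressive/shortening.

Internal axial forces (sectioning from the free end, tension +): N_DE = 10.4 kN, N_CD = 21.4 kN, N_BC = 43.7 kN, N_AB = 51.24 kN.
A_AB = 1232 mm².
A_BC = 1263 mm².
A_CD = 868.5 mm².
δ_AB = 51240·351/(1232·2890) = 5.051 mm
δ_BC = 43700·317/(1263·2890) = 3.795 mm
δ_CD = 21400·364/(868.5·2890) = 3.103 mm
δ_DE = 10400·557/(1360·2890) = 1.474 mm
δ = Σδ_i = 13.42 mm.

13.4 mm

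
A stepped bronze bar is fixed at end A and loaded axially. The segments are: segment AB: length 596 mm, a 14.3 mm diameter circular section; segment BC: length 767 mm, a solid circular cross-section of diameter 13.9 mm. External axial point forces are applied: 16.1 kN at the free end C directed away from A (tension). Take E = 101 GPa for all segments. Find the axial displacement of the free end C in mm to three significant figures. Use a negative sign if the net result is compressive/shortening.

Internal axial forces (sectioning from the free end, tension +): N_BC = 16.1 kN, N_AB = 16.1 kN.
A_AB = 160.6 mm².
A_BC = 151.7 mm².
δ_AB = 16100·596/(160.6·101000) = 0.5915 mm
δ_BC = 16100·767/(151.7·101000) = 0.8057 mm
δ = Σδ_i = 1.397 mm.

1.40 mm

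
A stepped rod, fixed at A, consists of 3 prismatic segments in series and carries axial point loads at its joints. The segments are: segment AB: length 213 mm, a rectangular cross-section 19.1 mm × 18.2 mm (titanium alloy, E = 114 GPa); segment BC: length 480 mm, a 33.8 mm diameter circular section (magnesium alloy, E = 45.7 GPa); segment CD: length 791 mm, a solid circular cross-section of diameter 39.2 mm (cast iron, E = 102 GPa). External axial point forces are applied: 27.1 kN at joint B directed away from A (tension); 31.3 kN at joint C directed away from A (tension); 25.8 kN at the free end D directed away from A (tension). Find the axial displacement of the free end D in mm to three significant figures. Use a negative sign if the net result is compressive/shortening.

1.29 mm

Internal axial forces (sectioning from the free end, tension +): N_CD = 25.8 kN, N_BC = 57.1 kN, N_AB = 84.2 kN.
A_AB = 347.6 mm².
A_BC = 897.3 mm².
A_CD = 1207 mm².
δ_AB = 84200·213/(347.6·114000) = 0.4526 mm
δ_BC = 57100·480/(897.3·45700) = 0.6684 mm
δ_CD = 25800·791/(1207·102000) = 0.1658 mm
δ = Σδ_i = 1.287 mm.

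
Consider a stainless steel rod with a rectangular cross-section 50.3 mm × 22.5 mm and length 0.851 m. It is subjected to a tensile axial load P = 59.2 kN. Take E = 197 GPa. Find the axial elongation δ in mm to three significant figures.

A = 1132 mm².
δ_mech = NL/(AE) = 59200·851/(1132·197000) = 0.226 mm.

0.226 mm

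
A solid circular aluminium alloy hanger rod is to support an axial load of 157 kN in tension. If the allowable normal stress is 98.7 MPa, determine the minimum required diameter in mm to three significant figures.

45.0 mm

Required area A ≥ P/σ_allow = 157000/98.7 = 1591 mm².
For a solid circular section, d ≥ √(4A/π) = 45 mm.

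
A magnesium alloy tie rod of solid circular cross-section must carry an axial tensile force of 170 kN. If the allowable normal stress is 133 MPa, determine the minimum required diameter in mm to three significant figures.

40.3 mm

Required area A ≥ P/σ_allow = 170000/133 = 1278 mm².
For a solid circular section, d ≥ √(4A/π) = 40.34 mm.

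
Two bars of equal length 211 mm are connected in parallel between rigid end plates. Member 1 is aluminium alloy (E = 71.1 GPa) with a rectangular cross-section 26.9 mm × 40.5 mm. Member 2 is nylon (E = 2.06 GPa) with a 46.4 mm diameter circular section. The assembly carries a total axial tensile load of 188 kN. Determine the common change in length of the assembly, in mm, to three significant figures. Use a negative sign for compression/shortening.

0.490 mm

A_1 = 1089 mm².
A_2 = 1691 mm².
Equal strain + equilibrium ⇒ each member carries load in proportion to AE: A₁E₁ = 77460000 N, A₂E₂ = 3483000 N, ΣAE = 80940000 N.
δ = PL/ΣAE = 188000·211/80940000 = 0.4901 mm.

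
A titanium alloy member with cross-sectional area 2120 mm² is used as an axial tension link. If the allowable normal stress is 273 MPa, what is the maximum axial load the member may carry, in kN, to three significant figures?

P_max = σ_allow · A = 273 · 2120 = 578800 N = 578.8 kN.

579 kN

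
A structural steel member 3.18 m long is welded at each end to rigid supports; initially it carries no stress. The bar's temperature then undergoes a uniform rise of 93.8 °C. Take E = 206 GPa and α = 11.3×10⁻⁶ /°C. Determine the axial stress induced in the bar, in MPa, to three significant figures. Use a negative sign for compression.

-218 MPa

Free thermal expansion αLΔT = 11.3e-6 · 3180 · 93.8 = 3.371 mm.
The walls impose strain ε = −(3.371)/3180 = -1.0599e-03; σ = Eε = 206000 · -1.0599e-03 = -218.3 MPa.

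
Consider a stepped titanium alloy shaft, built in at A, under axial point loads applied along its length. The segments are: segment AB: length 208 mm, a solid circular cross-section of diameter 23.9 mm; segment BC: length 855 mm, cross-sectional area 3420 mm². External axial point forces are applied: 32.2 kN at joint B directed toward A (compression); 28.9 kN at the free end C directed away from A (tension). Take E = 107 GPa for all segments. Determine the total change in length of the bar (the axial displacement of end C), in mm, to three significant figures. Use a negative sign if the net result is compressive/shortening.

0.0532 mm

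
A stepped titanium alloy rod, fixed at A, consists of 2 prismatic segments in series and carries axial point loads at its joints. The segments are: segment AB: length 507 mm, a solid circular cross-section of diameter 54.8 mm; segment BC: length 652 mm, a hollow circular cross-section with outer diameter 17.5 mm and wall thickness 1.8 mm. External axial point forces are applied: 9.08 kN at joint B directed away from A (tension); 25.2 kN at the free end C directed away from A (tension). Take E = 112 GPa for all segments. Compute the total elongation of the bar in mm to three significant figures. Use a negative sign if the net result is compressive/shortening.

Internal axial forces (sectioning from the free end, tension +): N_BC = 25.2 kN, N_AB = 34.28 kN.
A_AB = 2359 mm².
A_BC = 88.78 mm².
δ_AB = 34280·507/(2359·112000) = 0.06579 mm
δ_BC = 25200·652/(88.78·112000) = 1.652 mm
δ = Σδ_i = 1.718 mm.

1.72 mm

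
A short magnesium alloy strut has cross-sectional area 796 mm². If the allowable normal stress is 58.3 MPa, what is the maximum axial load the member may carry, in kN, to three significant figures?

46.4 kN

P_max = σ_allow · A = 58.3 · 796 = 46410 N = 46.41 kN.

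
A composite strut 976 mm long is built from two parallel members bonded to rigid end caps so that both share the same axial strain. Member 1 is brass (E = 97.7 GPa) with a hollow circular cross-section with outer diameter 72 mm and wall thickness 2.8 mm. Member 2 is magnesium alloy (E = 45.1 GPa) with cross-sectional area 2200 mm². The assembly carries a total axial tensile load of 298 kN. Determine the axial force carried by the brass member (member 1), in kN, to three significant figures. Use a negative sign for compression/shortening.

A_1 = 608.7 mm².
Equal strain + equilibrium ⇒ each member carries load in proportion to AE: A₁E₁ = 59470000 N, A₂E₂ = 99220000 N, ΣAE = 158700000 N.
F₁ = P·A₁E₁/ΣAE = 298000·59470000/158700000 = 111700 N.

112 kN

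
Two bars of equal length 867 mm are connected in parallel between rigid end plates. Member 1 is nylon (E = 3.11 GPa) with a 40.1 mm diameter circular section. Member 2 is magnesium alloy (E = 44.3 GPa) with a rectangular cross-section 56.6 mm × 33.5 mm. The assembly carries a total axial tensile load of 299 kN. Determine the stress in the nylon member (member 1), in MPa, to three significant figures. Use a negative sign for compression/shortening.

10.6 MPa

A_1 = 1263 mm².
A_2 = 1896 mm².
Equal strain + equilibrium ⇒ each member carries load in proportion to AE: A₁E₁ = 3928000 N, A₂E₂ = 84000000 N, ΣAE = 87920000 N.
σ₁ = P·E₁/ΣAE = 299000·3110/87920000 = 10.58 MPa.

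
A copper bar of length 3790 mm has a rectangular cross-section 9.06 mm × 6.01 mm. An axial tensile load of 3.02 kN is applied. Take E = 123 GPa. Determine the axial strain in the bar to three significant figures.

A = 54.45 mm².
σ = N/A = 55.46 MPa; ε = σ/E = 55.46/123000 = 4.509e-04.

4.51e-04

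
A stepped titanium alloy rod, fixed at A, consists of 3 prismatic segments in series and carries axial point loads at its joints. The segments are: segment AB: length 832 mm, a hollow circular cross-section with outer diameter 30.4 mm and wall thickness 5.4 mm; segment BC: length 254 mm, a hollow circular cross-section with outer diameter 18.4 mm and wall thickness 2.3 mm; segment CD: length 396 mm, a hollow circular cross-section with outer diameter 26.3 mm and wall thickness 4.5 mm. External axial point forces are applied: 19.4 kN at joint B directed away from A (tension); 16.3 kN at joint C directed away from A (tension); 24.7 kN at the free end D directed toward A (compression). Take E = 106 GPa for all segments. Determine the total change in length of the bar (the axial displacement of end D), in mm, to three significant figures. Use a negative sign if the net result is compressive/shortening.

-0.269 mm

Internal axial forces (sectioning from the free end, tension +): N_CD = -24.7 kN, N_BC = -8.4 kN, N_AB = 11 kN.
A_AB = 424.1 mm².
A_BC = 116.3 mm².
A_CD = 308.2 mm².
δ_AB = 11000·832/(424.1·106000) = 0.2036 mm
δ_BC = -8400·254/(116.3·106000) = -0.173 mm
δ_CD = -24700·396/(308.2·106000) = -0.2994 mm
δ = Σδ_i = -0.2689 mm.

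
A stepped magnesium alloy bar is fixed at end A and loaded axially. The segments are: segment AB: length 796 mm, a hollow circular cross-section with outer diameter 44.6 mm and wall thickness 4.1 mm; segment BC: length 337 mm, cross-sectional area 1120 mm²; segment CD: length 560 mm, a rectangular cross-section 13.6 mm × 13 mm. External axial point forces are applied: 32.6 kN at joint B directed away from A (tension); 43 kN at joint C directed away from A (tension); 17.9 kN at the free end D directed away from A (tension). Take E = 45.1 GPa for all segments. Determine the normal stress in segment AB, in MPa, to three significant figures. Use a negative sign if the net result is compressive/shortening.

179 MPa

Internal axial forces (sectioning from the free end, tension +): N_CD = 17.9 kN, N_BC = 60.9 kN, N_AB = 93.5 kN.
A_AB = 521.7 mm².
σ_AB = N_AB/A_AB = 93500/521.7 = 179.2 MPa.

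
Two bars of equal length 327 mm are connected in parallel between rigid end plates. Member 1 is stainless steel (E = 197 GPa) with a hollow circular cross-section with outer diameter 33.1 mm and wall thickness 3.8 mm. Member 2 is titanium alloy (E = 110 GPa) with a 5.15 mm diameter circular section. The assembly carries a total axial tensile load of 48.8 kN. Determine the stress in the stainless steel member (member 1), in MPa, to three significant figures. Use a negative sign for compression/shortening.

135 MPa

A_1 = 349.8 mm².
A_2 = 20.83 mm².
Equal strain + equilibrium ⇒ each member carries load in proportion to AE: A₁E₁ = 68910000 N, A₂E₂ = 2291000 N, ΣAE = 71200000 N.
σ₁ = P·E₁/ΣAE = 48800·197000/71200000 = 135 MPa.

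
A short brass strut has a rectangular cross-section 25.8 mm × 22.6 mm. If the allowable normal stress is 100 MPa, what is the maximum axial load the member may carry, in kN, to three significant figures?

58.3 kN

A = 583.1 mm².
P_max = σ_allow · A = 100 · 583.1 = 58310 N = 58.31 kN.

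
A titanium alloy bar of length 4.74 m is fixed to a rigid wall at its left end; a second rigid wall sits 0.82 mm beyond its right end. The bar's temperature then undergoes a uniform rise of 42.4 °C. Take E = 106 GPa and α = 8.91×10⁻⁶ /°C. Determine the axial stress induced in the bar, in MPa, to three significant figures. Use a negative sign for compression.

-21.7 MPa

Free thermal expansion αLΔT = 8.91e-6 · 4740 · 42.4 = 1.791 mm.
The walls engage after the gap closes; constrained expansion = 1.791 − 0.82 = 0.9707 mm.
The walls impose strain ε = −(0.9707)/4740 = -2.0479e-04; σ = Eε = 106000 · -2.0479e-04 = -21.71 MPa.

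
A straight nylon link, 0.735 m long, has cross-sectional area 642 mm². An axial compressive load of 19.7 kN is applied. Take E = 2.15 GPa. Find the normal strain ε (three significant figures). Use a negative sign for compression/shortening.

σ = N/A = -30.69 MPa; ε = σ/E = -30.69/2150 = -1.427e-02.

-0.0143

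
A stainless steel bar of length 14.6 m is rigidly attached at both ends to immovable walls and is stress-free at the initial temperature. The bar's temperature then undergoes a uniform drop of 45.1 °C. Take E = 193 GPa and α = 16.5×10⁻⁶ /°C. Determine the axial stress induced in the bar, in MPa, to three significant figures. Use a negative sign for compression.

Free thermal expansion αLΔT = 16.5e-6 · 14600 · -45.1 = -10.86 mm.
The walls impose strain ε = −(-10.86)/14600 = 7.4415e-04; σ = Eε = 193000 · 7.4415e-04 = 143.6 MPa.

144 MPa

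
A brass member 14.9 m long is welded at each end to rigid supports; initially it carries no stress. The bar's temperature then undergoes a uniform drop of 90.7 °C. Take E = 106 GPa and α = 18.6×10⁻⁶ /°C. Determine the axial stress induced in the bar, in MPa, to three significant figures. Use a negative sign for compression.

Free thermal expansion αLΔT = 18.6e-6 · 14900 · -90.7 = -25.14 mm.
The walls impose strain ε = −(-25.14)/14900 = 1.6870e-03; σ = Eε = 106000 · 1.6870e-03 = 178.8 MPa.

179 MPa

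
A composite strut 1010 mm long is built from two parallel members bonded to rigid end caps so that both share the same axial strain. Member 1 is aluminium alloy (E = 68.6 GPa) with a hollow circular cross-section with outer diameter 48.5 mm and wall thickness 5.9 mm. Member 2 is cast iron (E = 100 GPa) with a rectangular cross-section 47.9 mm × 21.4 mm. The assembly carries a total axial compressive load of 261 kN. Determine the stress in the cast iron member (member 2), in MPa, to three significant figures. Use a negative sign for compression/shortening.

-167 MPa

A_1 = 789.6 mm².
A_2 = 1025 mm².
Equal strain + equilibrium ⇒ each member carries load in proportion to AE: A₁E₁ = 54170000 N, A₂E₂ = 102500000 N, ΣAE = 156700000 N.
σ₂ = P·E₂/ΣAE = -261000·100000/156700000 = -166.6 MPa.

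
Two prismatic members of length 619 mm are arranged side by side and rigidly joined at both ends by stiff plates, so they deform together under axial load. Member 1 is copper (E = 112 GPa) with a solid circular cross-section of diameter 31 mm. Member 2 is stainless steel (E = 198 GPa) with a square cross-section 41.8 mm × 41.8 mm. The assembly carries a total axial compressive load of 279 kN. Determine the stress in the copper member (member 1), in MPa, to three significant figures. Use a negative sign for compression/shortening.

A_1 = 754.8 mm².
A_2 = 1747 mm².
Equal strain + equilibrium ⇒ each member carries load in proportion to AE: A₁E₁ = 84530000 N, A₂E₂ = 346000000 N, ΣAE = 430500000 N.
σ₁ = P·E₁/ΣAE = -279000·112000/430500000 = -72.59 MPa.

-72.6 MPa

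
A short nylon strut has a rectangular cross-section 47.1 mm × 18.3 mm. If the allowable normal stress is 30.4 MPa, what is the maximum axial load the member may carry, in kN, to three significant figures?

A = 861.9 mm².
P_max = σ_allow · A = 30.4 · 861.9 = 26200 N = 26.2 kN.

26.2 kN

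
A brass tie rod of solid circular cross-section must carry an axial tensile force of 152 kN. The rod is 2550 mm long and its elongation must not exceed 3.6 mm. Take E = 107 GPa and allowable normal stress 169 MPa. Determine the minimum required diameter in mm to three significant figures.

35.8 mm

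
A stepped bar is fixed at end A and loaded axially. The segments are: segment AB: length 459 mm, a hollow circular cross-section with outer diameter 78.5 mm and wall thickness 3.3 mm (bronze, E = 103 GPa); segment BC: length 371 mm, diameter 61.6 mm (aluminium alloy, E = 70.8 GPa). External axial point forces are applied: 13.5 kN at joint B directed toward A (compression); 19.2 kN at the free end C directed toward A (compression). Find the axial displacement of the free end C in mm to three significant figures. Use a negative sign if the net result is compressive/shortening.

-0.221 mm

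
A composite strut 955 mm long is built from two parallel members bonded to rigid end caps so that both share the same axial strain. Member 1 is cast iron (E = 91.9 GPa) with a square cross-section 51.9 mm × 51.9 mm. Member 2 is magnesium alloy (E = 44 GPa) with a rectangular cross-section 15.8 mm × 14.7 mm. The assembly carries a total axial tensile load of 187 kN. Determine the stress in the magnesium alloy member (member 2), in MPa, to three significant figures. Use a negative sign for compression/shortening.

31.9 MPa

A_1 = 2694 mm².
A_2 = 232.3 mm².
Equal strain + equilibrium ⇒ each member carries load in proportion to AE: A₁E₁ = 247500000 N, A₂E₂ = 10220000 N, ΣAE = 257800000 N.
σ₂ = P·E₂/ΣAE = 187000·44000/257800000 = 31.92 MPa.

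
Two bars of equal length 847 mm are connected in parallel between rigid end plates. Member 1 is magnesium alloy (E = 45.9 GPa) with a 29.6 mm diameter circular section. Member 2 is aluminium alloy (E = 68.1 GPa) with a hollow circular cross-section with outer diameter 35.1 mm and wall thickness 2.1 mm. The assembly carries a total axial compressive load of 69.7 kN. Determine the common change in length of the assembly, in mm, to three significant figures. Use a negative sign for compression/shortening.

-1.27 mm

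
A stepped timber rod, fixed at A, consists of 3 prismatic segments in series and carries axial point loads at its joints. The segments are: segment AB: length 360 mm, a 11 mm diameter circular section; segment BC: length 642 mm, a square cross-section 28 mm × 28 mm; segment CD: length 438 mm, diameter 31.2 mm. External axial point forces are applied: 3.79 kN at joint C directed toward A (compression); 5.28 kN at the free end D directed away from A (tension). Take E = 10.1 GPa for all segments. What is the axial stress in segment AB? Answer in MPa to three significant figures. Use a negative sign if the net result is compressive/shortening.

Internal axial forces (sectioning from the free end, tension +): N_CD = 5.28 kN, N_BC = 1.49 kN, N_AB = 1.49 kN.
A_AB = 95.03 mm².
σ_AB = N_AB/A_AB = 1490/95.03 = 15.68 MPa.

15.7 MPa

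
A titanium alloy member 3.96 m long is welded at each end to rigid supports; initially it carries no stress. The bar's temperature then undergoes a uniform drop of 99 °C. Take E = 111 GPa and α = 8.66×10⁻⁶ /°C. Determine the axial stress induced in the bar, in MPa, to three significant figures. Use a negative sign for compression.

Free thermal expansion αLΔT = 8.66e-6 · 3960 · -99 = -3.395 mm.
The walls impose strain ε = −(-3.395)/3960 = 8.5734e-04; σ = Eε = 111000 · 8.5734e-04 = 95.16 MPa.

95.2 MPa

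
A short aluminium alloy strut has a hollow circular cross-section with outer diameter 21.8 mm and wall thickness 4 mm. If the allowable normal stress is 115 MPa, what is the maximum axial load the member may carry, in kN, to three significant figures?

A = 223.7 mm².
P_max = σ_allow · A = 115 · 223.7 = 25720 N = 25.72 kN.

25.7 kN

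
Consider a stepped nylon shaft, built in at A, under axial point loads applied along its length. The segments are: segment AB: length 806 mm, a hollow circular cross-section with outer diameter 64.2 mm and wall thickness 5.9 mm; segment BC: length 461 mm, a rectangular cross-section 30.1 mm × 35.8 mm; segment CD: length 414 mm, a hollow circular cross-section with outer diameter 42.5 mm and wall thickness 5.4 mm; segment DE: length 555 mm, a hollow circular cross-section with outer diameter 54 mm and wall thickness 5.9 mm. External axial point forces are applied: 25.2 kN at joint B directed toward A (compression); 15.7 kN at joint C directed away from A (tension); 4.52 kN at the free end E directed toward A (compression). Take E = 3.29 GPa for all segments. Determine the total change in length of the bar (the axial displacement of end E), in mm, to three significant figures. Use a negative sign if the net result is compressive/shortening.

-3.48 mm

Internal axial forces (sectioning from the free end, tension +): N_DE = -4.52 kN, N_CD = -4.52 kN, N_BC = 11.18 kN, N_AB = -14.02 kN.
A_AB = 1081 mm².
A_BC = 1078 mm².
A_CD = 629.4 mm².
A_DE = 891.6 mm².
δ_AB = -14020·806/(1081·3290) = -3.178 mm
δ_BC = 11180·461/(1078·3290) = 1.454 mm
δ_CD = -4520·414/(629.4·3290) = -0.9037 mm
δ_DE = -4520·555/(891.6·3290) = -0.8552 mm
δ = Σδ_i = -3.484 mm.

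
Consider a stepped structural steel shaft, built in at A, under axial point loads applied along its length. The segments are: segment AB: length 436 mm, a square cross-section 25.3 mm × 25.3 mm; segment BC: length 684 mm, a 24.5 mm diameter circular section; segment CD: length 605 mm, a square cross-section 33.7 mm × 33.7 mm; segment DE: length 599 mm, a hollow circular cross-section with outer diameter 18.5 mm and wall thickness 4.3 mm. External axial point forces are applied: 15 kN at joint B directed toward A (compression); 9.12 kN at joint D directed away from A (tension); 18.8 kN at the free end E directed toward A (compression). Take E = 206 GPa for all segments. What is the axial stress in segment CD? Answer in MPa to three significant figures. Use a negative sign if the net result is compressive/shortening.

Internal axial forces (sectioning from the free end, tension +): N_DE = -18.8 kN, N_CD = -9.68 kN, N_BC = -9.68 kN, N_AB = -24.68 kN.
A_CD = 1136 mm².
σ_CD = N_CD/A_CD = -9680/1136 = -8.523 MPa.

-8.52 MPa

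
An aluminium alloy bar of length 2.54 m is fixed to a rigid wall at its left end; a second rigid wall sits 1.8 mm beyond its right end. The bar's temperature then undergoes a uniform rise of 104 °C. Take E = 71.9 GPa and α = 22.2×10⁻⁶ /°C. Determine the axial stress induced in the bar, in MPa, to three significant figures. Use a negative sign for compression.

-115 MPa

Free thermal expansion αLΔT = 22.2e-6 · 2540 · 104 = 5.864 mm.
The walls engage after the gap closes; constrained expansion = 5.864 − 1.8 = 4.064 mm.
The walls impose strain ε = −(4.064)/2540 = -1.6001e-03; σ = Eε = 71900 · -1.6001e-03 = -115 MPa.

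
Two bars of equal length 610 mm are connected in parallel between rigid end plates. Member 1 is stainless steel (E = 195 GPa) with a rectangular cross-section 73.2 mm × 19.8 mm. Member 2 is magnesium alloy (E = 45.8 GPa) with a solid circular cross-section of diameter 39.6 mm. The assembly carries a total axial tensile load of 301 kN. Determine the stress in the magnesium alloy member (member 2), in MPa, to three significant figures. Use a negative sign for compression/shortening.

40.7 MPa

A_1 = 1449 mm².
A_2 = 1232 mm².
Equal strain + equilibrium ⇒ each member carries load in proportion to AE: A₁E₁ = 282600000 N, A₂E₂ = 56410000 N, ΣAE = 339000000 N.
σ₂ = P·E₂/ΣAE = 301000·45800/339000000 = 40.66 MPa.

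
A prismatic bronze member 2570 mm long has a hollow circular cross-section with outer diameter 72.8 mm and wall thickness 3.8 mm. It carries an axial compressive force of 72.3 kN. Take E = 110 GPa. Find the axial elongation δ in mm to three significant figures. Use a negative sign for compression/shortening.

-2.05 mm

A = 823.7 mm².
δ_mech = NL/(AE) = -72300·2570/(823.7·110000) = -2.051 mm.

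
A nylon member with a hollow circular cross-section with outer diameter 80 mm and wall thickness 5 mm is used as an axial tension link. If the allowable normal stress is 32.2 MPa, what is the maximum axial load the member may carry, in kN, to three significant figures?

A = 1178 mm².
P_max = σ_allow · A = 32.2 · 1178 = 37930 N = 37.93 kN.

37.9 kN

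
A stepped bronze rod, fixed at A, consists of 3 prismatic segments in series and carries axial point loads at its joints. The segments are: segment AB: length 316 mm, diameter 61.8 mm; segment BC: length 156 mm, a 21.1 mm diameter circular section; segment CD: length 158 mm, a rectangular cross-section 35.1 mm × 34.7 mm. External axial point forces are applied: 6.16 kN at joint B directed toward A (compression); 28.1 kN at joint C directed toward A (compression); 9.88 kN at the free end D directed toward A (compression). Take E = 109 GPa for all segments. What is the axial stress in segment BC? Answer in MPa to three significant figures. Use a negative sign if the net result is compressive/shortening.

-109 MPa

Internal axial forces (sectioning from the free end, tension +): N_CD = -9.88 kN, N_BC = -37.98 kN, N_AB = -44.14 kN.
A_BC = 349.7 mm².
σ_BC = N_BC/A_BC = -37980/349.7 = -108.6 MPa.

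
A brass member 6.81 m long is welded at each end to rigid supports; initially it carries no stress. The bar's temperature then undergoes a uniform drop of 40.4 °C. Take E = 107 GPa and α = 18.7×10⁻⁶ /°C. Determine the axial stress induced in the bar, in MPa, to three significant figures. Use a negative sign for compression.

Free thermal expansion αLΔT = 18.7e-6 · 6810 · -40.4 = -5.145 mm.
The walls impose strain ε = −(-5.145)/6810 = 7.5548e-04; σ = Eε = 107000 · 7.5548e-04 = 80.84 MPa.

80.8 MPa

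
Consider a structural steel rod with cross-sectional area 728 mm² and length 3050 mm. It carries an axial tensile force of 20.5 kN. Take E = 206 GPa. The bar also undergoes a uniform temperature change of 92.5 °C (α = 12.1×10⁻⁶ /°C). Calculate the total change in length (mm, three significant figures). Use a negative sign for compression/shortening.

3.83 mm

δ_mech = NL/(AE) = 20500·3050/(728·206000) = 0.4169 mm.
δ_thermal = αLΔT = 12.1e-6·3050·92.5 = 3.414 mm.
δ = δ_mech + δ_thermal = 3.831 mm.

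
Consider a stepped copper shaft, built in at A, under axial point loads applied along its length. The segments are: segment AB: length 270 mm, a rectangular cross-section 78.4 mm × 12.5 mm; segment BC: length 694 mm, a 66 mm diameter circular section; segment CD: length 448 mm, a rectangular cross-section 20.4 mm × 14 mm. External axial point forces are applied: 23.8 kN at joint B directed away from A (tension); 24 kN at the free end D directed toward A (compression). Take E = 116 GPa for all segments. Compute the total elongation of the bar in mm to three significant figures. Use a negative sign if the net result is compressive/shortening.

Internal axial forces (sectioning from the free end, tension +): N_CD = -24 kN, N_BC = -24 kN, N_AB = -0.2 kN.
A_AB = 980 mm².
A_BC = 3421 mm².
A_CD = 285.6 mm².
δ_AB = -200·270/(980·116000) = -0.000475 mm
δ_BC = -24000·694/(3421·116000) = -0.04197 mm
δ_CD = -24000·448/(285.6·116000) = -0.3245 mm
δ = Σδ_i = -0.367 mm.

-0.367 mm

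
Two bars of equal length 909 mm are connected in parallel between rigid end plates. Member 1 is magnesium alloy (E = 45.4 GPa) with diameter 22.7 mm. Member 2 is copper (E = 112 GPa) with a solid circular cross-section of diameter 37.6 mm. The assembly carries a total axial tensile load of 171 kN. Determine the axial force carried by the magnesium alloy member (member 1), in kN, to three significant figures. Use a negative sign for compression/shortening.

22.0 kN

A_1 = 404.7 mm².
A_2 = 1110 mm².
Equal strain + equilibrium ⇒ each member carries load in proportion to AE: A₁E₁ = 18370000 N, A₂E₂ = 124400000 N, ΣAE = 142700000 N.
F₁ = P·A₁E₁/ΣAE = 171000·18370000/142700000 = 22010 N.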